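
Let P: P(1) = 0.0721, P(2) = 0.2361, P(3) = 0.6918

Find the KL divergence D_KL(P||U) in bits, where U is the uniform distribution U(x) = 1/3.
0.4520 bits

U(i) = 1/3 for all i

D_KL(P||U) = Σ P(x) log₂(P(x) / (1/3))
           = Σ P(x) log₂(P(x)) + log₂(3)
           = log₂(3) - H(P)

H(P) = -Σ P(x) log₂(P(x)):
  -P(1)·log₂(P(1)) = -(0.0721)·log₂(0.0721) = 0.27354
  -P(2)·log₂(P(2)) = -(0.2361)·log₂(0.2361) = 0.49169
  -P(3)·log₂(P(3)) = -(0.6918)·log₂(0.6918) = 0.36774
H(P) = 0.27354 + 0.49169 + 0.36774 = 1.13297 bits

log₂(3) = 1.58496 bits

D_KL(P||U) = 1.58496 - 1.13297 = 0.45199 ≈ 0.4520 bits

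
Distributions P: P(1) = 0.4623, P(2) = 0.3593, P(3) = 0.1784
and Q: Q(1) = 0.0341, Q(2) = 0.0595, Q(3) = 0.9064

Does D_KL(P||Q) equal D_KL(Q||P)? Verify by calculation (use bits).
D_KL(P||Q) = 2.2525 bits, D_KL(Q||P) = 1.8429 bits. No — D_KL(P||Q) ≠ D_KL(Q||P) for this pair.

D_KL(P||Q) = Σ P(x) log₂(P(x)/Q(x))

Computing term by term:
  P(1)·log₂(P(1)/Q(1)) = 0.4623·log₂(0.4623/0.0341) = 1.73870
  P(2)·log₂(P(2)/Q(2)) = 0.3593·log₂(0.3593/0.0595) = 0.93211
  P(3)·log₂(P(3)/Q(3)) = 0.1784·log₂(0.1784/0.9064) = -0.41835

D_KL(P||Q) = 1.73870 + 0.93211 - 0.41835 = 2.25246 ≈ 2.2525 bits

D_KL(Q||P) = Σ Q(x) log₂(Q(x)/P(x))

Computing term by term:
  Q(1)·log₂(Q(1)/P(1)) = 0.0341·log₂(0.0341/0.4623) = -0.12825
  Q(2)·log₂(Q(2)/P(2)) = 0.0595·log₂(0.0595/0.3593) = -0.15436
  Q(3)·log₂(Q(3)/P(3)) = 0.9064·log₂(0.9064/0.1784) = 2.12554

D_KL(Q||P) = -0.12825 - 0.15436 + 2.12554 = 1.84293 ≈ 1.8429 bits

These are NOT equal (difference: 0.4096 bits). KL divergence is asymmetric: D_KL(P||Q) ≠ D_KL(Q||P) in general.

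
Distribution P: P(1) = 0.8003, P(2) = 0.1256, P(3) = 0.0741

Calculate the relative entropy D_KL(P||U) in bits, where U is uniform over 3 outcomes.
0.6736 bits

U(i) = 1/3 for all i

D_KL(P||U) = Σ P(x) log₂(P(x) / (1/3))
           = Σ P(x) log₂(P(x)) + log₂(3)
           = log₂(3) - H(P)

H(P) = -Σ P(x) log₂(P(x)):
  -P(1)·log₂(P(1)) = -(0.8003)·log₂(0.8003) = 0.25721
  -P(2)·log₂(P(2)) = -(0.1256)·log₂(0.1256) = 0.37593
  -P(3)·log₂(P(3)) = -(0.0741)·log₂(0.0741) = 0.27820
H(P) = 0.25721 + 0.37593 + 0.27820 = 0.91134 bits

log₂(3) = 1.58496 bits

D_KL(P||U) = 1.58496 - 0.91134 = 0.67362 ≈ 0.6736 bits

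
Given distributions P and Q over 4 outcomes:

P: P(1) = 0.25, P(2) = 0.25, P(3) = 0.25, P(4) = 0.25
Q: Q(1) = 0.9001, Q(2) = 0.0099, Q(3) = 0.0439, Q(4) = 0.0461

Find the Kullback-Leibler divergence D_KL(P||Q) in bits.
1.9397 bits

D_KL(P||Q) = Σ P(x) log₂(P(x)/Q(x))

Computing term by term:
  P(1)·log₂(P(1)/Q(1)) = 0.25·log₂(0.25/0.9001) = -0.46204
  P(2)·log₂(P(2)/Q(2)) = 0.25·log₂(0.25/0.0099) = 1.16459
  P(3)·log₂(P(3)/Q(3)) = 0.25·log₂(0.25/0.0439) = 0.62741
  P(4)·log₂(P(4)/Q(4)) = 0.25·log₂(0.25/0.0461) = 0.60977

D_KL(P||Q) = -0.46204 + 1.16459 + 0.62741 + 0.60977 = 1.93973 ≈ 1.9397 bits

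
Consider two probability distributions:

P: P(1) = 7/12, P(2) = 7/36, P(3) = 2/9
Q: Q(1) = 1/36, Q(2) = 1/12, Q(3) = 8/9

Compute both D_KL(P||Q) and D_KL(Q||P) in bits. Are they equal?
D_KL(P||Q) = 2.3554 bits, D_KL(Q||P) = 1.5539 bits. No, they are not equal.

D_KL(P||Q) = Σ P(x) log₂(P(x)/Q(x))

Computing term by term:
  P(1)·log₂(P(1)/Q(1)) = (7/12)·log₂((7/12)/(1/36)) = 2.56219
  P(2)·log₂(P(2)/Q(2)) = (7/36)·log₂((7/36)/(1/12)) = 0.23769
  P(3)·log₂(P(3)/Q(3)) = (2/9)·log₂((2/9)/(8/9)) = -0.44444

D_KL(P||Q) = 2.56219 + 0.23769 - 0.44444 = 2.35544 ≈ 2.3554 bits

D_KL(Q||P) = Σ Q(x) log₂(Q(x)/P(x))

Computing term by term:
  Q(1)·log₂(Q(1)/P(1)) = (1/36)·log₂((1/36)/(7/12)) = -0.12201
  Q(2)·log₂(Q(2)/P(2)) = (1/12)·log₂((1/12)/(7/36)) = -0.10187
  Q(3)·log₂(Q(3)/P(3)) = (8/9)·log₂((8/9)/(2/9)) = 1.77778

D_KL(Q||P) = -0.12201 - 0.10187 + 1.77778 = 1.55390 ≈ 1.5539 bits

These are NOT equal (difference: 0.8015 bits). KL divergence is asymmetric: D_KL(P||Q) ≠ D_KL(Q||P) in general.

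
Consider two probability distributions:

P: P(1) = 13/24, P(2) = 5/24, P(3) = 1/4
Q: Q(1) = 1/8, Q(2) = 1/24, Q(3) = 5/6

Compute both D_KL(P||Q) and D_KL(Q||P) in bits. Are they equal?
D_KL(P||Q) = 1.1954 bits, D_KL(Q||P) = 1.0863 bits. No, they are not equal.

D_KL(P||Q) = Σ P(x) log₂(P(x)/Q(x))

Computing term by term:
  P(1)·log₂(P(1)/Q(1)) = (13/24)·log₂((13/24)/(1/8)) = 1.14588
  P(2)·log₂(P(2)/Q(2)) = (5/24)·log₂((5/24)/(1/24)) = 0.48374
  P(3)·log₂(P(3)/Q(3)) = (1/4)·log₂((1/4)/(5/6)) = -0.43424

D_KL(P||Q) = 1.14588 + 0.48374 - 0.43424 = 1.19538 ≈ 1.1954 bits

D_KL(Q||P) = Σ Q(x) log₂(Q(x)/P(x))

Computing term by term:
  Q(1)·log₂(Q(1)/P(1)) = (1/8)·log₂((1/8)/(13/24)) = -0.26443
  Q(2)·log₂(Q(2)/P(2)) = (1/24)·log₂((1/24)/(5/24)) = -0.09675
  Q(3)·log₂(Q(3)/P(3)) = (5/6)·log₂((5/6)/(1/4)) = 1.44747

D_KL(Q||P) = -0.26443 - 0.09675 + 1.44747 = 1.08629 ≈ 1.0863 bits

These are NOT equal (difference: 0.1091 bits). KL divergence is asymmetric: D_KL(P||Q) ≠ D_KL(Q||P) in general.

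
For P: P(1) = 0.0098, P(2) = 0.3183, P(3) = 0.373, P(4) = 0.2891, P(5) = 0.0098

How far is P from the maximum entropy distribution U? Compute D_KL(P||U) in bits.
0.6172 bits

U(i) = 1/5 for all i

D_KL(P||U) = Σ P(x) log₂(P(x) / (1/5))
           = Σ P(x) log₂(P(x)) + log₂(5)
           = log₂(5) - H(P)

H(P) = -Σ P(x) log₂(P(x)):
  -P(1)·log₂(P(1)) = -(0.0098)·log₂(0.0098) = 0.06540
  -P(2)·log₂(P(2)) = -(0.3183)·log₂(0.3183) = 0.52569
  -P(3)·log₂(P(3)) = -(0.373)·log₂(0.373) = 0.53069
  -P(4)·log₂(P(4)) = -(0.2891)·log₂(0.2891) = 0.51759
  -P(5)·log₂(P(5)) = -(0.0098)·log₂(0.0098) = 0.06540
H(P) = 0.06540 + 0.52569 + 0.53069 + 0.51759 + 0.06540 = 1.70477 bits

log₂(5) = 2.32193 bits

D_KL(P||U) = 2.32193 - 1.70477 = 0.61716 ≈ 0.6172 bits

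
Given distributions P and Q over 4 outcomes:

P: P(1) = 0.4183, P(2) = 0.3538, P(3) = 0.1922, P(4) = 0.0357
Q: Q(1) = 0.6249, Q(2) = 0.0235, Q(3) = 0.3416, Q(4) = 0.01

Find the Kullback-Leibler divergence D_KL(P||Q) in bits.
1.0480 bits

D_KL(P||Q) = Σ P(x) log₂(P(x)/Q(x))

Computing term by term:
  P(1)·log₂(P(1)/Q(1)) = 0.4183·log₂(0.4183/0.6249) = -0.24223
  P(2)·log₂(P(2)/Q(2)) = 0.3538·log₂(0.3538/0.0235) = 1.38414
  P(3)·log₂(P(3)/Q(3)) = 0.1922·log₂(0.1922/0.3416) = -0.15947
  P(4)·log₂(P(4)/Q(4)) = 0.0357·log₂(0.0357/0.01) = 0.06554

D_KL(P||Q) = -0.24223 + 1.38414 - 0.15947 + 0.06554 = 1.04798 ≈ 1.0480 bits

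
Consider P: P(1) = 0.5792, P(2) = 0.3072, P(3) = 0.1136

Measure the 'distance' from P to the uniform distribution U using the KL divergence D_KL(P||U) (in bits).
0.2491 bits

U(i) = 1/3 for all i

D_KL(P||U) = Σ P(x) log₂(P(x) / (1/3))
           = Σ P(x) log₂(P(x)) + log₂(3)
           = log₂(3) - H(P)

H(P) = -Σ P(x) log₂(P(x)):
  -P(1)·log₂(P(1)) = -(0.5792)·log₂(0.5792) = 0.45633
  -P(2)·log₂(P(2)) = -(0.3072)·log₂(0.3072) = 0.52308
  -P(3)·log₂(P(3)) = -(0.1136)·log₂(0.1136) = 0.35647
H(P) = 0.45633 + 0.52308 + 0.35647 = 1.33588 bits

log₂(3) = 1.58496 bits

D_KL(P||U) = 1.58496 - 1.33588 = 0.24908 ≈ 0.2491 bits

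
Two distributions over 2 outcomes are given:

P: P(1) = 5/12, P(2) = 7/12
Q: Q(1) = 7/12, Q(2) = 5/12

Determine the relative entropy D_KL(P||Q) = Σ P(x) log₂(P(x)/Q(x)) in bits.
0.0809 bits

D_KL(P||Q) = Σ P(x) log₂(P(x)/Q(x))

Computing term by term:
  P(1)·log₂(P(1)/Q(1)) = (5/12)·log₂((5/12)/(7/12)) = -0.20226
  P(2)·log₂(P(2)/Q(2)) = (7/12)·log₂((7/12)/(5/12)) = 0.28317

D_KL(P||Q) = -0.20226 + 0.28317 = 0.08091 ≈ 0.0809 bits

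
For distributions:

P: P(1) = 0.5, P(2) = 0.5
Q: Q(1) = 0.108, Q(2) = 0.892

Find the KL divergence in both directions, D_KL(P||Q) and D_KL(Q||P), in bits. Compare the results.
D_KL(P||Q) = 0.6879 bits, D_KL(Q||P) = 0.5061 bits. D_KL(P||Q) is larger than D_KL(Q||P) by 0.1818 bits; the two directions differ.

D_KL(P||Q) = Σ P(x) log₂(P(x)/Q(x))

Computing term by term:
  P(1)·log₂(P(1)/Q(1)) = 0.5·log₂(0.5/0.108) = 1.10545
  P(2)·log₂(P(2)/Q(2)) = 0.5·log₂(0.5/0.892) = -0.41756

D_KL(P||Q) = 1.10545 - 0.41756 = 0.68789 ≈ 0.6879 bits

D_KL(Q||P) = Σ Q(x) log₂(Q(x)/P(x))

Computing term by term:
  Q(1)·log₂(Q(1)/P(1)) = 0.108·log₂(0.108/0.5) = -0.23878
  Q(2)·log₂(Q(2)/P(2)) = 0.892·log₂(0.892/0.5) = 0.74492

D_KL(Q||P) = -0.23878 + 0.74492 = 0.50614 ≈ 0.5061 bits

These are NOT equal (difference: 0.1818 bits). KL divergence is asymmetric: D_KL(P||Q) ≠ D_KL(Q||P) in general.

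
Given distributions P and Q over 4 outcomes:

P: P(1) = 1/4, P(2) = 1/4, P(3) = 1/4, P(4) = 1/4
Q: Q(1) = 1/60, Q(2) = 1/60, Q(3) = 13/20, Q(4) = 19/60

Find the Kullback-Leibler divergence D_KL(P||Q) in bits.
1.5236 bits

D_KL(P||Q) = Σ P(x) log₂(P(x)/Q(x))

Computing term by term:
  P(1)·log₂(P(1)/Q(1)) = (1/4)·log₂((1/4)/(1/60)) = 0.97672
  P(2)·log₂(P(2)/Q(2)) = (1/4)·log₂((1/4)/(1/60)) = 0.97672
  P(3)·log₂(P(3)/Q(3)) = (1/4)·log₂((1/4)/(13/20)) = -0.34463
  P(4)·log₂(P(4)/Q(4)) = (1/4)·log₂((1/4)/(19/60)) = -0.08526

D_KL(P||Q) = 0.97672 + 0.97672 - 0.34463 - 0.08526 = 1.52355 ≈ 1.5236 bits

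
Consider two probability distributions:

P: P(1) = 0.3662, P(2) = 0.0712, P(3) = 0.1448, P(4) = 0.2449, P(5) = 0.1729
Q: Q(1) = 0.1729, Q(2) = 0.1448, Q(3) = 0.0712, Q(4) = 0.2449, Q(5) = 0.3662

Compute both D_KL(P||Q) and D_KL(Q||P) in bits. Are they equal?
D_KL(P||Q) = 0.2847 bits, D_KL(Q||P) = 0.2847 bits. Yes, in this case they are equal (although KL divergence is not symmetric in general).

D_KL(P||Q) = Σ P(x) log₂(P(x)/Q(x))

Computing term by term:
  P(1)·log₂(P(1)/Q(1)) = 0.3662·log₂(0.3662/0.1729) = 0.39648
  P(2)·log₂(P(2)/Q(2)) = 0.0712·log₂(0.0712/0.1448) = -0.07292
  P(3)·log₂(P(3)/Q(3)) = 0.1448·log₂(0.1448/0.0712) = 0.14829
  P(4)·log₂(P(4)/Q(4)) = 0.2449·log₂(0.2449/0.2449) = 0.00000
  P(5)·log₂(P(5)/Q(5)) = 0.1729·log₂(0.1729/0.3662) = -0.18720

D_KL(P||Q) = 0.39648 - 0.07292 + 0.14829 + 0.00000 - 0.18720 = 0.28465 ≈ 0.2847 bits

D_KL(Q||P) = Σ Q(x) log₂(Q(x)/P(x))

Computing term by term:
  Q(1)·log₂(Q(1)/P(1)) = 0.1729·log₂(0.1729/0.3662) = -0.18720
  Q(2)·log₂(Q(2)/P(2)) = 0.1448·log₂(0.1448/0.0712) = 0.14829
  Q(3)·log₂(Q(3)/P(3)) = 0.0712·log₂(0.0712/0.1448) = -0.07292
  Q(4)·log₂(Q(4)/P(4)) = 0.2449·log₂(0.2449/0.2449) = 0.00000
  Q(5)·log₂(Q(5)/P(5)) = 0.3662·log₂(0.3662/0.1729) = 0.39648

D_KL(Q||P) = -0.18720 + 0.14829 - 0.07292 + 0.00000 + 0.39648 = 0.28465 ≈ 0.2847 bits

These ARE equal here. Q is P with outcomes relabeled (Q(1) = P(5), Q(2) = P(3), Q(3) = P(2), Q(5) = P(1)) by a relabeling that is its own inverse, so the two sums contain exactly the same terms in a different order. This is a special case — KL divergence is not symmetric in general: D_KL(P||Q) ≠ D_KL(Q||P) for most P, Q.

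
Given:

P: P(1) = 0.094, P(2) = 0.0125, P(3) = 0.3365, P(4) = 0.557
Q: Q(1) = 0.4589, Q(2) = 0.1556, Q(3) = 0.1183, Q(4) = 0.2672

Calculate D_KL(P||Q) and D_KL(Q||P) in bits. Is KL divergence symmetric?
D_KL(P||Q) = 0.8373 bits, D_KL(Q||P) = 1.1542 bits. No, KL divergence is not symmetric.

D_KL(P||Q) = Σ P(x) log₂(P(x)/Q(x))

Computing term by term:
  P(1)·log₂(P(1)/Q(1)) = 0.094·log₂(0.094/0.4589) = -0.21502
  P(2)·log₂(P(2)/Q(2)) = 0.0125·log₂(0.0125/0.1556) = -0.04547
  P(3)·log₂(P(3)/Q(3)) = 0.3365·log₂(0.3365/0.1183) = 0.50749
  P(4)·log₂(P(4)/Q(4)) = 0.557·log₂(0.557/0.2672) = 0.59028

D_KL(P||Q) = -0.21502 - 0.04547 + 0.50749 + 0.59028 = 0.83728 ≈ 0.8373 bits

D_KL(Q||P) = Σ Q(x) log₂(Q(x)/P(x))

Computing term by term:
  Q(1)·log₂(Q(1)/P(1)) = 0.4589·log₂(0.4589/0.094) = 1.04971
  Q(2)·log₂(Q(2)/P(2)) = 0.1556·log₂(0.1556/0.0125) = 0.56605
  Q(3)·log₂(Q(3)/P(3)) = 0.1183·log₂(0.1183/0.3365) = -0.17841
  Q(4)·log₂(Q(4)/P(4)) = 0.2672·log₂(0.2672/0.557) = -0.28317

D_KL(Q||P) = 1.04971 + 0.56605 - 0.17841 - 0.28317 = 1.15418 ≈ 1.1542 bits

These are NOT equal (difference: 0.3169 bits). KL divergence is asymmetric: D_KL(P||Q) ≠ D_KL(Q||P) in general.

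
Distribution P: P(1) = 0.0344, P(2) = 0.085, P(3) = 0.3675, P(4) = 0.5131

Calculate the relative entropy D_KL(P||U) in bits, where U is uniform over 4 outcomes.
0.5058 bits

U(i) = 1/4 for all i

D_KL(P||U) = Σ P(x) log₂(P(x) / (1/4))
           = Σ P(x) log₂(P(x)) + log₂(4)
           = log₂(4) - H(P)

H(P) = -Σ P(x) log₂(P(x)):
  -P(1)·log₂(P(1)) = -(0.0344)·log₂(0.0344) = 0.16723
  -P(2)·log₂(P(2)) = -(0.085)·log₂(0.085) = 0.30229
  -P(3)·log₂(P(3)) = -(0.3675)·log₂(0.3675) = 0.53074
  -P(4)·log₂(P(4)) = -(0.5131)·log₂(0.5131) = 0.49396
H(P) = 0.16723 + 0.30229 + 0.53074 + 0.49396 = 1.49422 bits

log₂(4) = 2.00000 bits

D_KL(P||U) = 2.00000 - 1.49422 = 0.50578 ≈ 0.5058 bits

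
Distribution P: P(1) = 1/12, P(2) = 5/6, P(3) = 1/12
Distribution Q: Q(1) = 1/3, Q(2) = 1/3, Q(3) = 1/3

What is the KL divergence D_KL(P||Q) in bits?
0.7683 bits

D_KL(P||Q) = Σ P(x) log₂(P(x)/Q(x))

Computing term by term:
  P(1)·log₂(P(1)/Q(1)) = (1/12)·log₂((1/12)/(1/3)) = -0.16667
  P(2)·log₂(P(2)/Q(2)) = (5/6)·log₂((5/6)/(1/3)) = 1.10161
  P(3)·log₂(P(3)/Q(3)) = (1/12)·log₂((1/12)/(1/3)) = -0.16667

D_KL(P||Q) = -0.16667 + 1.10161 - 0.16667 = 0.76827 ≈ 0.7683 bits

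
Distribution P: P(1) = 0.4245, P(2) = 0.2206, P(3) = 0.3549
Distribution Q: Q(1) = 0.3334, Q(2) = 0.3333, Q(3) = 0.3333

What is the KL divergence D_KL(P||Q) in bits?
0.0488 bits

D_KL(P||Q) = Σ P(x) log₂(P(x)/Q(x))

Computing term by term:
  P(1)·log₂(P(1)/Q(1)) = 0.4245·log₂(0.4245/0.3334) = 0.14794
  P(2)·log₂(P(2)/Q(2)) = 0.2206·log₂(0.2206/0.3333) = -0.13134
  P(3)·log₂(P(3)/Q(3)) = 0.3549·log₂(0.3549/0.3333) = 0.03215

D_KL(P||Q) = 0.14794 - 0.13134 + 0.03215 = 0.04875 ≈ 0.0488 bits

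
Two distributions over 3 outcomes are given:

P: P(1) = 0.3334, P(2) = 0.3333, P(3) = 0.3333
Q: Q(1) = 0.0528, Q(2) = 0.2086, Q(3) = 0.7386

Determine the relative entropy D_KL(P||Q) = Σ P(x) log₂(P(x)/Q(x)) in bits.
0.7291 bits

D_KL(P||Q) = Σ P(x) log₂(P(x)/Q(x))

Computing term by term:
  P(1)·log₂(P(1)/Q(1)) = 0.3334·log₂(0.3334/0.0528) = 0.88639
  P(2)·log₂(P(2)/Q(2)) = 0.3333·log₂(0.3333/0.2086) = 0.22534
  P(3)·log₂(P(3)/Q(3)) = 0.3333·log₂(0.3333/0.7386) = -0.38262

D_KL(P||Q) = 0.88639 + 0.22534 - 0.38262 = 0.72911 ≈ 0.7291 bits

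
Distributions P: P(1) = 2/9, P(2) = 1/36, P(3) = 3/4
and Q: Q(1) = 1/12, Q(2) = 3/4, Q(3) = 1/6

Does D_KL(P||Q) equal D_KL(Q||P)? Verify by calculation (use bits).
D_KL(P||Q) = 1.8098 bits, D_KL(Q||P) = 3.0866 bits. No — D_KL(P||Q) ≠ D_KL(Q||P) for this pair.

D_KL(P||Q) = Σ P(x) log₂(P(x)/Q(x))

Computing term by term:
  P(1)·log₂(P(1)/Q(1)) = (2/9)·log₂((2/9)/(1/12)) = 0.31445
  P(2)·log₂(P(2)/Q(2)) = (1/36)·log₂((1/36)/(3/4)) = -0.13208
  P(3)·log₂(P(3)/Q(3)) = (3/4)·log₂((3/4)/(1/6)) = 1.62744

D_KL(P||Q) = 0.31445 - 0.13208 + 1.62744 = 1.80981 ≈ 1.8098 bits

D_KL(Q||P) = Σ Q(x) log₂(Q(x)/P(x))

Computing term by term:
  Q(1)·log₂(Q(1)/P(1)) = (1/12)·log₂((1/12)/(2/9)) = -0.11792
  Q(2)·log₂(Q(2)/P(2)) = (3/4)·log₂((3/4)/(1/36)) = 3.56617
  Q(3)·log₂(Q(3)/P(3)) = (1/6)·log₂((1/6)/(3/4)) = -0.36165

D_KL(Q||P) = -0.11792 + 3.56617 - 0.36165 = 3.08660 ≈ 3.0866 bits

These are NOT equal (difference: 1.2768 bits). KL divergence is asymmetric: D_KL(P||Q) ≠ D_KL(Q||P) in general.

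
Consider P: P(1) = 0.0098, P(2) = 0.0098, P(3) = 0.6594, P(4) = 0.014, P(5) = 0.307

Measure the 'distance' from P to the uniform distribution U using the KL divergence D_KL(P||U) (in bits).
1.1857 bits

U(i) = 1/5 for all i

D_KL(P||U) = Σ P(x) log₂(P(x) / (1/5))
           = Σ P(x) log₂(P(x)) + log₂(5)
           = log₂(5) - H(P)

H(P) = -Σ P(x) log₂(P(x)):
  -P(1)·log₂(P(1)) = -(0.0098)·log₂(0.0098) = 0.06540
  -P(2)·log₂(P(2)) = -(0.0098)·log₂(0.0098) = 0.06540
  -P(3)·log₂(P(3)) = -(0.6594)·log₂(0.6594) = 0.39615
  -P(4)·log₂(P(4)) = -(0.014)·log₂(0.014) = 0.08622
  -P(5)·log₂(P(5)) = -(0.307)·log₂(0.307) = 0.52303
H(P) = 0.06540 + 0.06540 + 0.39615 + 0.08622 + 0.52303 = 1.13620 bits

log₂(5) = 2.32193 bits

D_KL(P||U) = 2.32193 - 1.13620 = 1.18573 ≈ 1.1857 bits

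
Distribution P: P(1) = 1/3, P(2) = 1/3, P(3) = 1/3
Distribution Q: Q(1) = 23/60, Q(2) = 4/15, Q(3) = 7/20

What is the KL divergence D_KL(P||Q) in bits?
0.0166 bits

D_KL(P||Q) = Σ P(x) log₂(P(x)/Q(x))

Computing term by term:
  P(1)·log₂(P(1)/Q(1)) = (1/3)·log₂((1/3)/(23/60)) = -0.06721
  P(2)·log₂(P(2)/Q(2)) = (1/3)·log₂((1/3)/(4/15)) = 0.10731
  P(3)·log₂(P(3)/Q(3)) = (1/3)·log₂((1/3)/(7/20)) = -0.02346

D_KL(P||Q) = -0.06721 + 0.10731 - 0.02346 = 0.01664 ≈ 0.0166 bits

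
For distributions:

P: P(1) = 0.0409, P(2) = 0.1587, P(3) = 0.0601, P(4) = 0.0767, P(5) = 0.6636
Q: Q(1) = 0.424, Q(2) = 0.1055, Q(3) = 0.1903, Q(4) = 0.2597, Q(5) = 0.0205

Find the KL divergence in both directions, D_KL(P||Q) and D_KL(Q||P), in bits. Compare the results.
D_KL(P||Q) = 3.0496 bits, D_KL(Q||P) = 2.0389 bits. D_KL(P||Q) is larger than D_KL(Q||P) by 1.0107 bits; the two directions differ.

D_KL(P||Q) = Σ P(x) log₂(P(x)/Q(x))

Computing term by term:
  P(1)·log₂(P(1)/Q(1)) = 0.0409·log₂(0.0409/0.424) = -0.13799
  P(2)·log₂(P(2)/Q(2)) = 0.1587·log₂(0.1587/0.1055) = 0.09348
  P(3)·log₂(P(3)/Q(3)) = 0.0601·log₂(0.0601/0.1903) = -0.09994
  P(4)·log₂(P(4)/Q(4)) = 0.0767·log₂(0.0767/0.2597) = -0.13496
  P(5)·log₂(P(5)/Q(5)) = 0.6636·log₂(0.6636/0.0205) = 3.32903

D_KL(P||Q) = -0.13799 + 0.09348 - 0.09994 - 0.13496 + 3.32903 = 3.04962 ≈ 3.0496 bits

D_KL(Q||P) = Σ Q(x) log₂(Q(x)/P(x))

Computing term by term:
  Q(1)·log₂(Q(1)/P(1)) = 0.424·log₂(0.424/0.0409) = 1.43053
  Q(2)·log₂(Q(2)/P(2)) = 0.1055·log₂(0.1055/0.1587) = -0.06215
  Q(3)·log₂(Q(3)/P(3)) = 0.1903·log₂(0.1903/0.0601) = 0.31644
  Q(4)·log₂(Q(4)/P(4)) = 0.2597·log₂(0.2597/0.0767) = 0.45695
  Q(5)·log₂(Q(5)/P(5)) = 0.0205·log₂(0.0205/0.6636) = -0.10284

D_KL(Q||P) = 1.43053 - 0.06215 + 0.31644 + 0.45695 - 0.10284 = 2.03893 ≈ 2.0389 bits

These are NOT equal (difference: 1.0107 bits). KL divergence is asymmetric: D_KL(P||Q) ≠ D_KL(Q||P) in general.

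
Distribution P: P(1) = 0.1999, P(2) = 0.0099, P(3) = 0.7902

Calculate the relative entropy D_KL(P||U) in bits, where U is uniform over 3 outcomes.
0.7863 bits

U(i) = 1/3 for all i

D_KL(P||U) = Σ P(x) log₂(P(x) / (1/3))
           = Σ P(x) log₂(P(x)) + log₂(3)
           = log₂(3) - H(P)

H(P) = -Σ P(x) log₂(P(x)):
  -P(1)·log₂(P(1)) = -(0.1999)·log₂(0.1999) = 0.46430
  -P(2)·log₂(P(2)) = -(0.0099)·log₂(0.0099) = 0.06592
  -P(3)·log₂(P(3)) = -(0.7902)·log₂(0.7902) = 0.26844
H(P) = 0.46430 + 0.06592 + 0.26844 = 0.79866 bits

log₂(3) = 1.58496 bits

D_KL(P||U) = 1.58496 - 0.79866 = 0.78630 ≈ 0.7863 bits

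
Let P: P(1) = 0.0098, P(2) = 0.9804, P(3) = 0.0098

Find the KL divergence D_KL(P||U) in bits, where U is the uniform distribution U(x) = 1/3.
1.4262 bits

U(i) = 1/3 for all i

D_KL(P||U) = Σ P(x) log₂(P(x) / (1/3))
           = Σ P(x) log₂(P(x)) + log₂(3)
           = log₂(3) - H(P)

H(P) = -Σ P(x) log₂(P(x)):
  -P(1)·log₂(P(1)) = -(0.0098)·log₂(0.0098) = 0.06540
  -P(2)·log₂(P(2)) = -(0.9804)·log₂(0.9804) = 0.02800
  -P(3)·log₂(P(3)) = -(0.0098)·log₂(0.0098) = 0.06540
H(P) = 0.06540 + 0.02800 + 0.06540 = 0.15880 bits

log₂(3) = 1.58496 bits

D_KL(P||U) = 1.58496 - 0.15880 = 1.42616 ≈ 1.4262 bits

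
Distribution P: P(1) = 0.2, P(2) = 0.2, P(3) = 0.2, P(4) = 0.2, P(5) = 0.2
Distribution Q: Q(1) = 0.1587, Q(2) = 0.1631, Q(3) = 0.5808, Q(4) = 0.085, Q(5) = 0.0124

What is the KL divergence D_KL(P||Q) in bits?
0.8672 bits

D_KL(P||Q) = Σ P(x) log₂(P(x)/Q(x))

Computing term by term:
  P(1)·log₂(P(1)/Q(1)) = 0.2·log₂(0.2/0.1587) = 0.06674
  P(2)·log₂(P(2)/Q(2)) = 0.2·log₂(0.2/0.1631) = 0.05885
  P(3)·log₂(P(3)/Q(3)) = 0.2·log₂(0.2/0.5808) = -0.30761
  P(4)·log₂(P(4)/Q(4)) = 0.2·log₂(0.2/0.085) = 0.24689
  P(5)·log₂(P(5)/Q(5)) = 0.2·log₂(0.2/0.0124) = 0.80232

D_KL(P||Q) = 0.06674 + 0.05885 - 0.30761 + 0.24689 + 0.80232 = 0.86719 ≈ 0.8672 bits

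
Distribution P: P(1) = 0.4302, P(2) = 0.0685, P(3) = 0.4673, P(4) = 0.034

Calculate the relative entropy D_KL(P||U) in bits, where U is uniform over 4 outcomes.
0.5328 bits

U(i) = 1/4 for all i

D_KL(P||U) = Σ P(x) log₂(P(x) / (1/4))
           = Σ P(x) log₂(P(x)) + log₂(4)
           = log₂(4) - H(P)

H(P) = -Σ P(x) log₂(P(x)):
  -P(1)·log₂(P(1)) = -(0.4302)·log₂(0.4302) = 0.52352
  -P(2)·log₂(P(2)) = -(0.0685)·log₂(0.0685) = 0.26494
  -P(3)·log₂(P(3)) = -(0.4673)·log₂(0.4673) = 0.51290
  -P(4)·log₂(P(4)) = -(0.034)·log₂(0.034) = 0.16586
H(P) = 0.52352 + 0.26494 + 0.51290 + 0.16586 = 1.46722 bits

log₂(4) = 2.00000 bits

D_KL(P||U) = 2.00000 - 1.46722 = 0.53278 ≈ 0.5328 bits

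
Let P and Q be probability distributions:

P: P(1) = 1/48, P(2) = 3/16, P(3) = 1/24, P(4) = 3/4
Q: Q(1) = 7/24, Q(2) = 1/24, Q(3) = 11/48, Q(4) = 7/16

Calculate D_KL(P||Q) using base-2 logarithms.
0.8083 bits

D_KL(P||Q) = Σ P(x) log₂(P(x)/Q(x))

Computing term by term:
  P(1)·log₂(P(1)/Q(1)) = (1/48)·log₂((1/48)/(7/24)) = -0.07932
  P(2)·log₂(P(2)/Q(2)) = (3/16)·log₂((3/16)/(1/24)) = 0.40686
  P(3)·log₂(P(3)/Q(3)) = (1/24)·log₂((1/24)/(11/48)) = -0.10248
  P(4)·log₂(P(4)/Q(4)) = (3/4)·log₂((3/4)/(7/16)) = 0.58321

D_KL(P||Q) = -0.07932 + 0.40686 - 0.10248 + 0.58321 = 0.80827 ≈ 0.8083 bits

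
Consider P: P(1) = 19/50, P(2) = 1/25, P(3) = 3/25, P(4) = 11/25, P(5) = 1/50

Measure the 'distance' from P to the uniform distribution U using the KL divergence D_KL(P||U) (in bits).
0.6046 bits

U(i) = 1/5 for all i

D_KL(P||U) = Σ P(x) log₂(P(x) / (1/5))
           = Σ P(x) log₂(P(x)) + log₂(5)
           = log₂(5) - H(P)

H(P) = -Σ P(x) log₂(P(x)):
  -P(1)·log₂(P(1)) = -(19/50)·log₂(19/50) = 0.53045
  -P(2)·log₂(P(2)) = -(1/25)·log₂(1/25) = 0.18575
  -P(3)·log₂(P(3)) = -(3/25)·log₂(3/25) = 0.36707
  -P(4)·log₂(P(4)) = -(11/25)·log₂(11/25) = 0.52115
  -P(5)·log₂(P(5)) = -(1/50)·log₂(1/50) = 0.11288
H(P) = 0.53045 + 0.18575 + 0.36707 + 0.52115 + 0.11288 = 1.71730 bits

log₂(5) = 2.32193 bits

D_KL(P||U) = 2.32193 - 1.71730 = 0.60463 ≈ 0.6046 bits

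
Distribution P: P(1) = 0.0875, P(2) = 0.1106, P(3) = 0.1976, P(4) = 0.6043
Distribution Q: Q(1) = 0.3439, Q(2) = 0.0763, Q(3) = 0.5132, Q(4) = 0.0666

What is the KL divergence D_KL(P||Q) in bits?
1.5371 bits

D_KL(P||Q) = Σ P(x) log₂(P(x)/Q(x))

Computing term by term:
  P(1)·log₂(P(1)/Q(1)) = 0.0875·log₂(0.0875/0.3439) = -0.17278
  P(2)·log₂(P(2)/Q(2)) = 0.1106·log₂(0.1106/0.0763) = 0.05924
  P(3)·log₂(P(3)/Q(3)) = 0.1976·log₂(0.1976/0.5132) = -0.27208
  P(4)·log₂(P(4)/Q(4)) = 0.6043·log₂(0.6043/0.0666) = 1.92268

D_KL(P||Q) = -0.17278 + 0.05924 - 0.27208 + 1.92268 = 1.53706 ≈ 1.5371 bits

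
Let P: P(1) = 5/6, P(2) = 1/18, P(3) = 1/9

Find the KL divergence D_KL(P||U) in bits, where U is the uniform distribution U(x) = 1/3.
0.7819 bits

U(i) = 1/3 for all i

D_KL(P||U) = Σ P(x) log₂(P(x) / (1/3))
           = Σ P(x) log₂(P(x)) + log₂(3)
           = log₂(3) - H(P)

H(P) = -Σ P(x) log₂(P(x)):
  -P(1)·log₂(P(1)) = -(5/6)·log₂(5/6) = 0.21920
  -P(2)·log₂(P(2)) = -(1/18)·log₂(1/18) = 0.23166
  -P(3)·log₂(P(3)) = -(1/9)·log₂(1/9) = 0.35221
H(P) = 0.21920 + 0.23166 + 0.35221 = 0.80307 bits

log₂(3) = 1.58496 bits

D_KL(P||U) = 1.58496 - 0.80307 = 0.78189 ≈ 0.7819 bits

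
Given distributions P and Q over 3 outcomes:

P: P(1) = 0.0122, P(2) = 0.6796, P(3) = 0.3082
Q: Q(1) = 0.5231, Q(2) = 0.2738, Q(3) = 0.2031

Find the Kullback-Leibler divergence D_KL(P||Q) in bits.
1.0106 bits

D_KL(P||Q) = Σ P(x) log₂(P(x)/Q(x))

Computing term by term:
  P(1)·log₂(P(1)/Q(1)) = 0.0122·log₂(0.0122/0.5231) = -0.06615
  P(2)·log₂(P(2)/Q(2)) = 0.6796·log₂(0.6796/0.2738) = 0.89134
  P(3)·log₂(P(3)/Q(3)) = 0.3082·log₂(0.3082/0.2031) = 0.18544

D_KL(P||Q) = -0.06615 + 0.89134 + 0.18544 = 1.01063 ≈ 1.0106 bits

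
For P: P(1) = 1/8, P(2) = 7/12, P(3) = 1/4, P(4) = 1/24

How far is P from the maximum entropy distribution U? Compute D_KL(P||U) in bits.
0.4804 bits

U(i) = 1/4 for all i

D_KL(P||U) = Σ P(x) log₂(P(x) / (1/4))
           = Σ P(x) log₂(P(x)) + log₂(4)
           = log₂(4) - H(P)

H(P) = -Σ P(x) log₂(P(x)):
  -P(1)·log₂(P(1)) = -(1/8)·log₂(1/8) = 0.37500
  -P(2)·log₂(P(2)) = -(7/12)·log₂(7/12) = 0.45360
  -P(3)·log₂(P(3)) = -(1/4)·log₂(1/4) = 0.50000
  -P(4)·log₂(P(4)) = -(1/24)·log₂(1/24) = 0.19104
H(P) = 0.37500 + 0.45360 + 0.50000 + 0.19104 = 1.51964 bits

log₂(4) = 2.00000 bits

D_KL(P||U) = 2.00000 - 1.51964 = 0.48036 ≈ 0.4804 bits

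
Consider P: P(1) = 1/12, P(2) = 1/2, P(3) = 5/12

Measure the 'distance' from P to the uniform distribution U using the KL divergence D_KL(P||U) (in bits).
0.2600 bits

U(i) = 1/3 for all i

D_KL(P||U) = Σ P(x) log₂(P(x) / (1/3))
           = Σ P(x) log₂(P(x)) + log₂(3)
           = log₂(3) - H(P)

H(P) = -Σ P(x) log₂(P(x)):
  -P(1)·log₂(P(1)) = -(1/12)·log₂(1/12) = 0.29875
  -P(2)·log₂(P(2)) = -(1/2)·log₂(1/2) = 0.50000
  -P(3)·log₂(P(3)) = -(5/12)·log₂(5/12) = 0.52626
H(P) = 0.29875 + 0.50000 + 0.52626 = 1.32501 bits

log₂(3) = 1.58496 bits

D_KL(P||U) = 1.58496 - 1.32501 = 0.25995 ≈ 0.2600 bits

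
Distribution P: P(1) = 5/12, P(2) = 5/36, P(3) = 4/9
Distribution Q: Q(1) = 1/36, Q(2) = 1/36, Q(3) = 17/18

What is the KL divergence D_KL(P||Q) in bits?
1.4670 bits

D_KL(P||Q) = Σ P(x) log₂(P(x)/Q(x))

Computing term by term:
  P(1)·log₂(P(1)/Q(1)) = (5/12)·log₂((5/12)/(1/36)) = 1.62787
  P(2)·log₂(P(2)/Q(2)) = (5/36)·log₂((5/36)/(1/36)) = 0.32249
  P(3)·log₂(P(3)/Q(3)) = (4/9)·log₂((4/9)/(17/18)) = -0.48332

D_KL(P||Q) = 1.62787 + 0.32249 - 0.48332 = 1.46704 ≈ 1.4670 bits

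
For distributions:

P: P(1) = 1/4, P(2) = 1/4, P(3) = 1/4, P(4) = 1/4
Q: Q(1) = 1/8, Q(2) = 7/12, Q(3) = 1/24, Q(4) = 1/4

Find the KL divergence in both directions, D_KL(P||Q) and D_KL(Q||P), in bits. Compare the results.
D_KL(P||Q) = 0.5906 bits, D_KL(Q||P) = 0.4804 bits. D_KL(P||Q) is larger than D_KL(Q||P) by 0.1102 bits; the two directions differ.

D_KL(P||Q) = Σ P(x) log₂(P(x)/Q(x))

Computing term by term:
  P(1)·log₂(P(1)/Q(1)) = (1/4)·log₂((1/4)/(1/8)) = 0.25000
  P(2)·log₂(P(2)/Q(2)) = (1/4)·log₂((1/4)/(7/12)) = -0.30560
  P(3)·log₂(P(3)/Q(3)) = (1/4)·log₂((1/4)/(1/24)) = 0.64624
  P(4)·log₂(P(4)/Q(4)) = (1/4)·log₂((1/4)/(1/4)) = 0.00000

D_KL(P||Q) = 0.25000 - 0.30560 + 0.64624 + 0.00000 = 0.59064 ≈ 0.5906 bits

D_KL(Q||P) = Σ Q(x) log₂(Q(x)/P(x))

Computing term by term:
  Q(1)·log₂(Q(1)/P(1)) = (1/8)·log₂((1/8)/(1/4)) = -0.12500
  Q(2)·log₂(Q(2)/P(2)) = (7/12)·log₂((7/12)/(1/4)) = 0.71306
  Q(3)·log₂(Q(3)/P(3)) = (1/24)·log₂((1/24)/(1/4)) = -0.10771
  Q(4)·log₂(Q(4)/P(4)) = (1/4)·log₂((1/4)/(1/4)) = 0.00000

D_KL(Q||P) = -0.12500 + 0.71306 - 0.10771 + 0.00000 = 0.48035 ≈ 0.4804 bits

These are NOT equal (difference: 0.1102 bits). KL divergence is asymmetric: D_KL(P||Q) ≠ D_KL(Q||P) in general.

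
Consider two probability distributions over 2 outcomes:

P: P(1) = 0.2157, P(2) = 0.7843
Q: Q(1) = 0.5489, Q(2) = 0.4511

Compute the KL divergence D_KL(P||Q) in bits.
0.3352 bits

D_KL(P||Q) = Σ P(x) log₂(P(x)/Q(x))

Computing term by term:
  P(1)·log₂(P(1)/Q(1)) = 0.2157·log₂(0.2157/0.5489) = -0.29066
  P(2)·log₂(P(2)/Q(2)) = 0.7843·log₂(0.7843/0.4511) = 0.62584

D_KL(P||Q) = -0.29066 + 0.62584 = 0.33518 ≈ 0.3352 bits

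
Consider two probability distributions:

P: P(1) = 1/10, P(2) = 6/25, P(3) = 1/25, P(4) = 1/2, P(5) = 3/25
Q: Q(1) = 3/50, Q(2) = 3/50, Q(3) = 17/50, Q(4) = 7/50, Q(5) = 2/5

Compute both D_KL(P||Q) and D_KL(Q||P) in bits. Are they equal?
D_KL(P||Q) = 1.1400 bits, D_KL(Q||P) = 1.3232 bits. No, they are not equal.

D_KL(P||Q) = Σ P(x) log₂(P(x)/Q(x))

Computing term by term:
  P(1)·log₂(P(1)/Q(1)) = (1/10)·log₂((1/10)/(3/50)) = 0.07370
  P(2)·log₂(P(2)/Q(2)) = (6/25)·log₂((6/25)/(3/50)) = 0.48000
  P(3)·log₂(P(3)/Q(3)) = (1/25)·log₂((1/25)/(17/50)) = -0.12350
  P(4)·log₂(P(4)/Q(4)) = (1/2)·log₂((1/2)/(7/50)) = 0.91825
  P(5)·log₂(P(5)/Q(5)) = (3/25)·log₂((3/25)/(2/5)) = -0.20844

D_KL(P||Q) = 0.07370 + 0.48000 - 0.12350 + 0.91825 - 0.20844 = 1.14001 ≈ 1.1400 bits

D_KL(Q||P) = Σ Q(x) log₂(Q(x)/P(x))

Computing term by term:
  Q(1)·log₂(Q(1)/P(1)) = (3/50)·log₂((3/50)/(1/10)) = -0.04422
  Q(2)·log₂(Q(2)/P(2)) = (3/50)·log₂((3/50)/(6/25)) = -0.12000
  Q(3)·log₂(Q(3)/P(3)) = (17/50)·log₂((17/50)/(1/25)) = 1.04974
  Q(4)·log₂(Q(4)/P(4)) = (7/50)·log₂((7/50)/(1/2)) = -0.25711
  Q(5)·log₂(Q(5)/P(5)) = (2/5)·log₂((2/5)/(3/25)) = 0.69479

D_KL(Q||P) = -0.04422 - 0.12000 + 1.04974 - 0.25711 + 0.69479 = 1.32320 ≈ 1.3232 bits

These are NOT equal (difference: 0.1832 bits). KL divergence is asymmetric: D_KL(P||Q) ≠ D_KL(Q||P) in general.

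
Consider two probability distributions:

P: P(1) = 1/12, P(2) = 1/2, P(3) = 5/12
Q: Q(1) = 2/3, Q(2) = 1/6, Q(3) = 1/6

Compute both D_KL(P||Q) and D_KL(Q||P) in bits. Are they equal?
D_KL(P||Q) = 1.0933 bits, D_KL(Q||P) = 1.5155 bits. No, they are not equal.

D_KL(P||Q) = Σ P(x) log₂(P(x)/Q(x))

Computing term by term:
  P(1)·log₂(P(1)/Q(1)) = (1/12)·log₂((1/12)/(2/3)) = -0.25000
  P(2)·log₂(P(2)/Q(2)) = (1/2)·log₂((1/2)/(1/6)) = 0.79248
  P(3)·log₂(P(3)/Q(3)) = (5/12)·log₂((5/12)/(1/6)) = 0.55080

D_KL(P||Q) = -0.25000 + 0.79248 + 0.55080 = 1.09328 ≈ 1.0933 bits

D_KL(Q||P) = Σ Q(x) log₂(Q(x)/P(x))

Computing term by term:
  Q(1)·log₂(Q(1)/P(1)) = (2/3)·log₂((2/3)/(1/12)) = 2.00000
  Q(2)·log₂(Q(2)/P(2)) = (1/6)·log₂((1/6)/(1/2)) = -0.26416
  Q(3)·log₂(Q(3)/P(3)) = (1/6)·log₂((1/6)/(5/12)) = -0.22032

D_KL(Q||P) = 2.00000 - 0.26416 - 0.22032 = 1.51552 ≈ 1.5155 bits

These are NOT equal (difference: 0.4222 bits). KL divergence is asymmetric: D_KL(P||Q) ≠ D_KL(Q||P) in general.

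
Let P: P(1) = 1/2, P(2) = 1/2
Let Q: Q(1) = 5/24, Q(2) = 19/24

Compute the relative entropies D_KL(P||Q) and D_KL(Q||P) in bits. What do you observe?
D_KL(P||Q) = 0.3000 bits, D_KL(Q||P) = 0.2617 bits. The two directions give different values (D_KL(P||Q) exceeds D_KL(Q||P) by 0.0383 bits): KL divergence is asymmetric.

D_KL(P||Q) = Σ P(x) log₂(P(x)/Q(x))

Computing term by term:
  P(1)·log₂(P(1)/Q(1)) = (1/2)·log₂((1/2)/(5/24)) = 0.63152
  P(2)·log₂(P(2)/Q(2)) = (1/2)·log₂((1/2)/(19/24)) = -0.33148

D_KL(P||Q) = 0.63152 - 0.33148 = 0.30004 ≈ 0.3000 bits

D_KL(Q||P) = Σ Q(x) log₂(Q(x)/P(x))

Computing term by term:
  Q(1)·log₂(Q(1)/P(1)) = (5/24)·log₂((5/24)/(1/2)) = -0.26313
  Q(2)·log₂(Q(2)/P(2)) = (19/24)·log₂((19/24)/(1/2)) = 0.52485

D_KL(Q||P) = -0.26313 + 0.52485 = 0.26172 ≈ 0.2617 bits

These are NOT equal (difference: 0.0383 bits). KL divergence is asymmetric: D_KL(P||Q) ≠ D_KL(Q||P) in general.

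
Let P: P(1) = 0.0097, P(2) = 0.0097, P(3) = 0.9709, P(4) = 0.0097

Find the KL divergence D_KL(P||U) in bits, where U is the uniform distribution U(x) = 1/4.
1.7640 bits

U(i) = 1/4 for all i

D_KL(P||U) = Σ P(x) log₂(P(x) / (1/4))
           = Σ P(x) log₂(P(x)) + log₂(4)
           = log₂(4) - H(P)

H(P) = -Σ P(x) log₂(P(x)):
  -P(1)·log₂(P(1)) = -(0.0097)·log₂(0.0097) = 0.06487
  -P(2)·log₂(P(2)) = -(0.0097)·log₂(0.0097) = 0.06487
  -P(3)·log₂(P(3)) = -(0.9709)·log₂(0.9709) = 0.04137
  -P(4)·log₂(P(4)) = -(0.0097)·log₂(0.0097) = 0.06487
H(P) = 0.06487 + 0.06487 + 0.04137 + 0.06487 = 0.23598 bits

log₂(4) = 2.00000 bits

D_KL(P||U) = 2.00000 - 0.23598 = 1.76402 ≈ 1.7640 bits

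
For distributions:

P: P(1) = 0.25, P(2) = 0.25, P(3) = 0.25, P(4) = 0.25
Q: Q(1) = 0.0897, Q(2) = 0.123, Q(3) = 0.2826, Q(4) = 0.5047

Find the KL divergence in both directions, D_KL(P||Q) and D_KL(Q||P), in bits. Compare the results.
D_KL(P||Q) = 0.3279 bits, D_KL(Q||P) = 0.3030 bits. D_KL(P||Q) is larger than D_KL(Q||P) by 0.0249 bits; the two directions differ.

D_KL(P||Q) = Σ P(x) log₂(P(x)/Q(x))

Computing term by term:
  P(1)·log₂(P(1)/Q(1)) = 0.25·log₂(0.25/0.0897) = 0.36969
  P(2)·log₂(P(2)/Q(2)) = 0.25·log₂(0.25/0.123) = 0.25582
  P(3)·log₂(P(3)/Q(3)) = 0.25·log₂(0.25/0.2826) = -0.04421
  P(4)·log₂(P(4)/Q(4)) = 0.25·log₂(0.25/0.5047) = -0.25337

D_KL(P||Q) = 0.36969 + 0.25582 - 0.04421 - 0.25337 = 0.32793 ≈ 0.3279 bits

D_KL(Q||P) = Σ Q(x) log₂(Q(x)/P(x))

Computing term by term:
  Q(1)·log₂(Q(1)/P(1)) = 0.0897·log₂(0.0897/0.25) = -0.13264
  Q(2)·log₂(Q(2)/P(2)) = 0.123·log₂(0.123/0.25) = -0.12586
  Q(3)·log₂(Q(3)/P(3)) = 0.2826·log₂(0.2826/0.25) = 0.04997
  Q(4)·log₂(Q(4)/P(4)) = 0.5047·log₂(0.5047/0.25) = 0.51151

D_KL(Q||P) = -0.13264 - 0.12586 + 0.04997 + 0.51151 = 0.30298 ≈ 0.3030 bits

These are NOT equal (difference: 0.0249 bits). KL divergence is asymmetric: D_KL(P||Q) ≠ D_KL(Q||P) in general.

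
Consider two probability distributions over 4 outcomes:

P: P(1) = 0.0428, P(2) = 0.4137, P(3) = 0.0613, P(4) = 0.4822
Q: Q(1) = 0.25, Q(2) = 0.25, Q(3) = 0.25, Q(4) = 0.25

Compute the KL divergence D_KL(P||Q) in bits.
0.5243 bits

D_KL(P||Q) = Σ P(x) log₂(P(x)/Q(x))

Computing term by term:
  P(1)·log₂(P(1)/Q(1)) = 0.0428·log₂(0.0428/0.25) = -0.10898
  P(2)·log₂(P(2)/Q(2)) = 0.4137·log₂(0.4137/0.25) = 0.30062
  P(3)·log₂(P(3)/Q(3)) = 0.0613·log₂(0.0613/0.25) = -0.12431
  P(4)·log₂(P(4)/Q(4)) = 0.4822·log₂(0.4822/0.25) = 0.45698

D_KL(P||Q) = -0.10898 + 0.30062 - 0.12431 + 0.45698 = 0.52431 ≈ 0.5243 bits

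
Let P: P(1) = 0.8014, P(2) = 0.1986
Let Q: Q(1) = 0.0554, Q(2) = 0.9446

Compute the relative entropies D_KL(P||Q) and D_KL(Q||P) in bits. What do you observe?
D_KL(P||Q) = 2.6422 bits, D_KL(Q||P) = 1.9117 bits. The two directions give different values (D_KL(P||Q) exceeds D_KL(Q||P) by 0.7305 bits): KL divergence is asymmetric.

D_KL(P||Q) = Σ P(x) log₂(P(x)/Q(x))

Computing term by term:
  P(1)·log₂(P(1)/Q(1)) = 0.8014·log₂(0.8014/0.0554) = 3.08905
  P(2)·log₂(P(2)/Q(2)) = 0.1986·log₂(0.1986/0.9446) = -0.44682

D_KL(P||Q) = 3.08905 - 0.44682 = 2.64223 ≈ 2.6422 bits

D_KL(Q||P) = Σ Q(x) log₂(Q(x)/P(x))

Computing term by term:
  Q(1)·log₂(Q(1)/P(1)) = 0.0554·log₂(0.0554/0.8014) = -0.21354
  Q(2)·log₂(Q(2)/P(2)) = 0.9446·log₂(0.9446/0.1986) = 2.12520

D_KL(Q||P) = -0.21354 + 2.12520 = 1.91166 ≈ 1.9117 bits

These are NOT equal (difference: 0.7305 bits). KL divergence is asymmetric: D_KL(P||Q) ≠ D_KL(Q||P) in general.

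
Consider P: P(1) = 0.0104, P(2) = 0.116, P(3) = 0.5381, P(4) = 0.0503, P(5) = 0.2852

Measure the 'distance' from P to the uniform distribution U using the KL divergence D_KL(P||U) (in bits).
0.6787 bits

U(i) = 1/5 for all i

D_KL(P||U) = Σ P(x) log₂(P(x) / (1/5))
           = Σ P(x) log₂(P(x)) + log₂(5)
           = log₂(5) - H(P)

H(P) = -Σ P(x) log₂(P(x)):
  -P(1)·log₂(P(1)) = -(0.0104)·log₂(0.0104) = 0.06851
  -P(2)·log₂(P(2)) = -(0.116)·log₂(0.116) = 0.36051
  -P(3)·log₂(P(3)) = -(0.5381)·log₂(0.5381) = 0.48109
  -P(4)·log₂(P(4)) = -(0.0503)·log₂(0.0503) = 0.21696
  -P(5)·log₂(P(5)) = -(0.2852)·log₂(0.2852) = 0.51620
H(P) = 0.06851 + 0.36051 + 0.48109 + 0.21696 + 0.51620 = 1.64327 bits

log₂(5) = 2.32193 bits

D_KL(P||U) = 2.32193 - 1.64327 = 0.67866 ≈ 0.6787 bits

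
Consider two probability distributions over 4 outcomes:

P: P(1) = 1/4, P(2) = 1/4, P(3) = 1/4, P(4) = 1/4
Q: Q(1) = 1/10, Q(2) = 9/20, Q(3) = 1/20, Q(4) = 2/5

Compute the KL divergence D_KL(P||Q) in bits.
0.5294 bits

D_KL(P||Q) = Σ P(x) log₂(P(x)/Q(x))

Computing term by term:
  P(1)·log₂(P(1)/Q(1)) = (1/4)·log₂((1/4)/(1/10)) = 0.33048
  P(2)·log₂(P(2)/Q(2)) = (1/4)·log₂((1/4)/(9/20)) = -0.21200
  P(3)·log₂(P(3)/Q(3)) = (1/4)·log₂((1/4)/(1/20)) = 0.58048
  P(4)·log₂(P(4)/Q(4)) = (1/4)·log₂((1/4)/(2/5)) = -0.16952

D_KL(P||Q) = 0.33048 - 0.21200 + 0.58048 - 0.16952 = 0.52944 ≈ 0.5294 bits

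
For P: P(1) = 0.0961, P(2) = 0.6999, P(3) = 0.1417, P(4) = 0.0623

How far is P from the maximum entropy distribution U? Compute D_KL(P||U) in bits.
0.6660 bits

U(i) = 1/4 for all i

D_KL(P||U) = Σ P(x) log₂(P(x) / (1/4))
           = Σ P(x) log₂(P(x)) + log₂(4)
           = log₂(4) - H(P)

H(P) = -Σ P(x) log₂(P(x)):
  -P(1)·log₂(P(1)) = -(0.0961)·log₂(0.0961) = 0.32475
  -P(2)·log₂(P(2)) = -(0.6999)·log₂(0.6999) = 0.36029
  -P(3)·log₂(P(3)) = -(0.1417)·log₂(0.1417) = 0.39946
  -P(4)·log₂(P(4)) = -(0.0623)·log₂(0.0623) = 0.24949
H(P) = 0.32475 + 0.36029 + 0.39946 + 0.24949 = 1.33399 bits

log₂(4) = 2.00000 bits

D_KL(P||U) = 2.00000 - 1.33399 = 0.66601 ≈ 0.6660 bits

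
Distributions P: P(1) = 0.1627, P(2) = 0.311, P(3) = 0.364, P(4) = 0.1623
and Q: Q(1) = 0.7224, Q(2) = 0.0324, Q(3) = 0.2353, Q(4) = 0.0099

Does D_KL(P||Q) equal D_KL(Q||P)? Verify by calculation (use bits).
D_KL(P||Q) = 1.5489 bits, D_KL(Q||P) = 1.2598 bits. No — D_KL(P||Q) ≠ D_KL(Q||P) for this pair.

D_KL(P||Q) = Σ P(x) log₂(P(x)/Q(x))

Computing term by term:
  P(1)·log₂(P(1)/Q(1)) = 0.1627·log₂(0.1627/0.7224) = -0.34990
  P(2)·log₂(P(2)/Q(2)) = 0.311·log₂(0.311/0.0324) = 1.01475
  P(3)·log₂(P(3)/Q(3)) = 0.364·log₂(0.364/0.2353) = 0.22912
  P(4)·log₂(P(4)/Q(4)) = 0.1623·log₂(0.1623/0.0099) = 0.65490

D_KL(P||Q) = -0.34990 + 1.01475 + 0.22912 + 0.65490 = 1.54887 ≈ 1.5489 bits

D_KL(Q||P) = Σ Q(x) log₂(Q(x)/P(x))

Computing term by term:
  Q(1)·log₂(Q(1)/P(1)) = 0.7224·log₂(0.7224/0.1627) = 1.55358
  Q(2)·log₂(Q(2)/P(2)) = 0.0324·log₂(0.0324/0.311) = -0.10572
  Q(3)·log₂(Q(3)/P(3)) = 0.2353·log₂(0.2353/0.364) = -0.14811
  Q(4)·log₂(Q(4)/P(4)) = 0.0099·log₂(0.0099/0.1623) = -0.03995

D_KL(Q||P) = 1.55358 - 0.10572 - 0.14811 - 0.03995 = 1.25980 ≈ 1.2598 bits

These are NOT equal (difference: 0.2891 bits). KL divergence is asymmetric: D_KL(P||Q) ≠ D_KL(Q||P) in general.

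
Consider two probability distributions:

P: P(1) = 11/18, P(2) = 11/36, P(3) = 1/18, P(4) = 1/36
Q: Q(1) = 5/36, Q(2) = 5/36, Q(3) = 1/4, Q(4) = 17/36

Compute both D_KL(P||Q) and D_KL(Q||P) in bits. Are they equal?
D_KL(P||Q) = 1.4197 bits, D_KL(Q||P) = 2.0178 bits. No, they are not equal.

D_KL(P||Q) = Σ P(x) log₂(P(x)/Q(x))

Computing term by term:
  P(1)·log₂(P(1)/Q(1)) = (11/18)·log₂((11/18)/(5/36)) = 1.30625
  P(2)·log₂(P(2)/Q(2)) = (11/36)·log₂((11/36)/(5/36)) = 0.34757
  P(3)·log₂(P(3)/Q(3)) = (1/18)·log₂((1/18)/(1/4)) = -0.12055
  P(4)·log₂(P(4)/Q(4)) = (1/36)·log₂((1/36)/(17/36)) = -0.11354

D_KL(P||Q) = 1.30625 + 0.34757 - 0.12055 - 0.11354 = 1.41973 ≈ 1.4197 bits

D_KL(Q||P) = Σ Q(x) log₂(Q(x)/P(x))

Computing term by term:
  Q(1)·log₂(Q(1)/P(1)) = (5/36)·log₂((5/36)/(11/18)) = -0.29688
  Q(2)·log₂(Q(2)/P(2)) = (5/36)·log₂((5/36)/(11/36)) = -0.15799
  Q(3)·log₂(Q(3)/P(3)) = (1/4)·log₂((1/4)/(1/18)) = 0.54248
  Q(4)·log₂(Q(4)/P(4)) = (17/36)·log₂((17/36)/(1/36)) = 1.93019

D_KL(Q||P) = -0.29688 - 0.15799 + 0.54248 + 1.93019 = 2.01780 ≈ 2.0178 bits

These are NOT equal (difference: 0.5981 bits). KL divergence is asymmetric: D_KL(P||Q) ≠ D_KL(Q||P) in general.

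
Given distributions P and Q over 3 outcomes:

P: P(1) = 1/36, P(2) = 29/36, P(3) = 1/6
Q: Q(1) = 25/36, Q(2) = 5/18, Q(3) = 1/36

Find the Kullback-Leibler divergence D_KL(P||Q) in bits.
1.5392 bits

D_KL(P||Q) = Σ P(x) log₂(P(x)/Q(x))

Computing term by term:
  P(1)·log₂(P(1)/Q(1)) = (1/36)·log₂((1/36)/(25/36)) = -0.12900
  P(2)·log₂(P(2)/Q(2)) = (29/36)·log₂((29/36)/(5/18)) = 1.23738
  P(3)·log₂(P(3)/Q(3)) = (1/6)·log₂((1/6)/(1/36)) = 0.43083

D_KL(P||Q) = -0.12900 + 1.23738 + 0.43083 = 1.53921 ≈ 1.5392 bits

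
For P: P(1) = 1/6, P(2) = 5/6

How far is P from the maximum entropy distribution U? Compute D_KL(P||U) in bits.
0.3500 bits

U(i) = 1/2 for all i

D_KL(P||U) = Σ P(x) log₂(P(x) / (1/2))
           = Σ P(x) log₂(P(x)) + log₂(2)
           = log₂(2) - H(P)

H(P) = -Σ P(x) log₂(P(x)):
  -P(1)·log₂(P(1)) = -(1/6)·log₂(1/6) = 0.43083
  -P(2)·log₂(P(2)) = -(5/6)·log₂(5/6) = 0.21920
H(P) = 0.43083 + 0.21920 = 0.65003 bits

log₂(2) = 1.00000 bits

D_KL(P||U) = 1.00000 - 0.65003 = 0.34997 ≈ 0.3500 bits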